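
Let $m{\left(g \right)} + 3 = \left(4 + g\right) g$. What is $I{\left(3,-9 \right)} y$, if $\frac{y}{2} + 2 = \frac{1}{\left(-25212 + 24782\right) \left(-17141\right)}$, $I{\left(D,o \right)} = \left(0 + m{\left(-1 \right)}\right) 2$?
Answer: $\frac{176895108}{3685315} \approx 48.0$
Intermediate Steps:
$m{\left(g \right)} = -3 + g \left(4 + g\right)$ ($m{\left(g \right)} = -3 + \left(4 + g\right) g = -3 + g \left(4 + g\right)$)
$I{\left(D,o \right)} = -12$ ($I{\left(D,o \right)} = \left(0 + \left(-3 + \left(-1\right)^{2} + 4 \left(-1\right)\right)\right) 2 = \left(0 - 6\right) 2 = \left(-6\right) 2 = -12$)
$y = - \frac{14741259}{3685315}$ ($y = -4 + 2 \frac{1}{\left(-25212 + 24782\right) \left(-17141\right)} = -4 + 2 \frac{1}{-430} \left(- \frac{1}{17141}\right) = -4 + 2 \left(\left(- \frac{1}{430}\right) \left(- \frac{1}{17141}\right)\right) = -4 + 2 \cdot \frac{1}{7370630} = -4 + \frac{1}{3685315} = - \frac{14741259}{3685315} \approx -4.0$)
$I{\left(3,-9 \right)} y = \left(-12\right) \left(- \frac{14741259}{3685315}\right) = \frac{176895108}{3685315}$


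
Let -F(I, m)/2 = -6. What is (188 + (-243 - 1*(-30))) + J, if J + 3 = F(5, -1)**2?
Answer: 116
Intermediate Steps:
F(I, m) = 12 (F(I, m) = -2*(-6) = 12)
J = 141 (J = -3 + 12**2 = -3 + 144 = 141)
(188 + (-243 - 1*(-30))) + J = (188 + (-243 - 1*(-30))) + 141 = (188 + (-243 + 30)) + 141 = (188 - 213) + 141 = -25 + 141 = 116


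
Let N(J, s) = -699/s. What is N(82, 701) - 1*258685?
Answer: -181338884/701 ≈ -2.5869e+5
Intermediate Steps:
N(82, 701) - 1*258685 = -699/701 - 1*258685 = -699*1/701 - 258685 = -699/701 - 258685 = -181338884/701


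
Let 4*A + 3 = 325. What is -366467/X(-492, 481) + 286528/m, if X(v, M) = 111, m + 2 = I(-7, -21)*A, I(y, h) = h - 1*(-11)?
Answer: -109181159/29859 ≈ -3656.6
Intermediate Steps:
I(y, h) = 11 + h (I(y, h) = h + 11 = 11 + h)
A = 161/2 (A = -3/4 + (1/4)*325 = -3/4 + 325/4 = 161/2 ≈ 80.500)
m = -807 (m = -2 + (11 - 21)*(161/2) = -2 - 10*161/2 = -2 - 805 = -807)
-366467/X(-492, 481) + 286528/m = -366467/111 + 286528/(-807) = -366467*1/111 + 286528*(-1/807) = -366467/111 - 286528/807 = -109181159/29859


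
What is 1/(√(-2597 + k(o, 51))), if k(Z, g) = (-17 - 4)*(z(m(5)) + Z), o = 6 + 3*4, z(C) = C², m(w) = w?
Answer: -I*√35/350 ≈ -0.016903*I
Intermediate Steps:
o = 18 (o = 6 + 12 = 18)
k(Z, g) = -525 - 21*Z (k(Z, g) = (-17 - 4)*(5² + Z) = -21*(25 + Z) = -525 - 21*Z)
1/(√(-2597 + k(o, 51))) = 1/(√(-2597 + (-525 - 21*18))) = 1/(√(-2597 + (-525 - 378))) = 1/(√(-2597 - 903)) = 1/(√(-3500)) = 1/(10*I*√35) = -I*√35/350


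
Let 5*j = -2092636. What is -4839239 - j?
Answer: -22103559/5 ≈ -4.4207e+6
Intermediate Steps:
j = -2092636/5 (j = (⅕)*(-2092636) = -2092636/5 ≈ -4.1853e+5)
-4839239 - j = -4839239 - 1*(-2092636/5) = -4839239 + 2092636/5 = -22103559/5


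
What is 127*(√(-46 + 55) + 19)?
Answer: 2794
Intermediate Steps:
127*(√(-46 + 55) + 19) = 127*(√9 + 19) = 127*(3 + 19) = 127*22 = 2794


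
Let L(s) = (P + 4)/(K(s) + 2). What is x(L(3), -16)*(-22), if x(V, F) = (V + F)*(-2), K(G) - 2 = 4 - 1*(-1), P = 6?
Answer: -5896/9 ≈ -655.11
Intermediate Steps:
K(G) = 7 (K(G) = 2 + (4 - 1*(-1)) = 2 + (4 + 1) = 2 + 5 = 7)
L(s) = 10/9 (L(s) = (6 + 4)/(7 + 2) = 10/9)
x(V, F) = -2*F - 2*V (x(V, F) = (F + V)*(-2) = -2*F - 2*V)
x(L(3), -16)*(-22) = (-2*(-16) - 2*10/9)*(-22) = (32 - 20/9)*(-22) = (268/9)*(-22) = -5896/9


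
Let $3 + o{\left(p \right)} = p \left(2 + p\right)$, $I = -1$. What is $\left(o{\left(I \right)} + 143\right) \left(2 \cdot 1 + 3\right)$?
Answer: $695$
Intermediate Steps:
$o{\left(p \right)} = -3 + p \left(2 + p\right)$
$\left(o{\left(I \right)} + 143\right) \left(2 \cdot 1 + 3\right) = \left(\left(-3 + \left(-1\right)^{2} + 2 \left(-1\right)\right) + 143\right) \left(2 \cdot 1 + 3\right) = \left(\left(-3 + 1 - 2\right) + 143\right) \left(2 + 3\right) = \left(-4 + 143\right) 5 = 139 \cdot 5 = 695$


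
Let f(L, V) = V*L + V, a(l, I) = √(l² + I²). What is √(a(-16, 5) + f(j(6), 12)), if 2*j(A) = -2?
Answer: 281^(¼) ≈ 4.0943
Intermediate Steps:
a(l, I) = √(I² + l²)
j(A) = -1 (j(A) = (½)*(-2) = -1)
f(L, V) = V + L*V (f(L, V) = L*V + V = V + L*V)
√(a(-16, 5) + f(j(6), 12)) = √(√(5² + (-16)²) + 12*(1 - 1)) = √(√(25 + 256) + 12*0) = √(√281 + 0) = √(√281) = 281^(¼)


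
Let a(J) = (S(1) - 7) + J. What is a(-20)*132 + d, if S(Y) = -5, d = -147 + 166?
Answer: -4205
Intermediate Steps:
d = 19
a(J) = -12 + J (a(J) = (-5 - 7) + J = -12 + J)
a(-20)*132 + d = (-12 - 20)*132 + 19 = -32*132 + 19 = -4224 + 19 = -4205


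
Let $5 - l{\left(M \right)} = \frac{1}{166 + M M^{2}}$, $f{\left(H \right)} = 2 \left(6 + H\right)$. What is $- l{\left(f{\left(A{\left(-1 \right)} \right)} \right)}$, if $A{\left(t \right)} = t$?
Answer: $- \frac{5829}{1166} \approx -4.9991$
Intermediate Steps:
$f{\left(H \right)} = 12 + 2 H$
$l{\left(M \right)} = 5 - \frac{1}{166 + M^{3}}$ ($l{\left(M \right)} = 5 - \frac{1}{166 + M M^{2}} = 5 - \frac{1}{166 + M^{3}}$)
$- l{\left(f{\left(A{\left(-1 \right)} \right)} \right)} = - \frac{829 + 5 \left(12 + 2 \left(-1\right)\right)^{3}}{166 + \left(12 + 2 \left(-1\right)\right)^{3}} = - \frac{829 + 5 \left(12 - 2\right)^{3}}{166 + \left(12 - 2\right)^{3}} = - \frac{829 + 5 \cdot 10^{3}}{166 + 10^{3}} = - \frac{829 + 5 \cdot 1000}{166 + 1000} = - \frac{829 + 5000}{1166} = - \frac{5829}{1166}$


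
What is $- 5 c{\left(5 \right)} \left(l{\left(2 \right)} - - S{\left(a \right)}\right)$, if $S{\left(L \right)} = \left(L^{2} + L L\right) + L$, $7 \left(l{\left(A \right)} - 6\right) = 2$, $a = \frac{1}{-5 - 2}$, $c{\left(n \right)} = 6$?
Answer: $- \frac{9090}{49} \approx -185.51$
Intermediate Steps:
$a = - \frac{1}{7}$ ($a = \frac{1}{-7} = - \frac{1}{7} \approx -0.14286$)
$l{\left(A \right)} = \frac{44}{7}$ ($l{\left(A \right)} = 6 + \frac{1}{7} \cdot 2 = 6 + \frac{2}{7} = \frac{44}{7}$)
$S{\left(L \right)} = L + 2 L^{2}$ ($S{\left(L \right)} = \left(L^{2} + L^{2}\right) + L = 2 L^{2} + L = L + 2 L^{2}$)
$- 5 c{\left(5 \right)} \left(l{\left(2 \right)} - - S{\left(a \right)}\right) = \left(-5\right) 6 \left(\frac{44}{7} - \frac{1 + 2 \left(- \frac{1}{7}\right)}{7}\right) = - 30 \left(\frac{44}{7} + \left(0 - \frac{1 - \frac{2}{7}}{7}\right)\right) = - 30 \left(\frac{44}{7} + \left(0 - \frac{5}{49}\right)\right) = - 30 \left(\frac{44}{7} - \frac{5}{49}\right) = \left(-30\right) \frac{303}{49} = - \frac{9090}{49}$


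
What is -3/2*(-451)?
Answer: 1353/2 ≈ 676.50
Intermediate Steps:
-3/2*(-451) = 1353/2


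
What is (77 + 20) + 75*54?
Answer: 4147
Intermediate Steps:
(77 + 20) + 75*54 = 97 + 4050 = 4147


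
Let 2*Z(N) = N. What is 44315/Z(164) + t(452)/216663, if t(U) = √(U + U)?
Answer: 44315/82 + 2*√226/216663 ≈ 540.43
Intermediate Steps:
Z(N) = N/2
t(U) = √2*√U (t(U) = √(2*U) = √2*√U)
44315/Z(164) + t(452)/216663 = 44315/(((½)*164)) + (√2*√452)/216663 = 44315/82 + (√2*(2*√113))*(1/216663) = 44315*(1/82) + (2*√226)*(1/216663) = 44315/82 + 2*√226/216663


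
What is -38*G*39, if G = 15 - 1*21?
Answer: 8892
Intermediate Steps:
G = -6 (G = 15 - 21 = -6)
-38*G*39 = -38*(-6)*39 = 228*39 = 8892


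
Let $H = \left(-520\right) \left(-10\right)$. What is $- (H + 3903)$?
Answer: $-9103$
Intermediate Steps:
$H = 5200$
$- (H + 3903) = - (5200 + 3903) = \left(-1\right) 9103 = -9103$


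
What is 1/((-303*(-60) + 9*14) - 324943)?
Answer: -1/306637 ≈ -3.2612e-6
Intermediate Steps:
1/((-303*(-60) + 9*14) - 324943) = 1/((18180 + 126) - 324943) = 1/(18306 - 324943) = 1/(-306637) = -1/306637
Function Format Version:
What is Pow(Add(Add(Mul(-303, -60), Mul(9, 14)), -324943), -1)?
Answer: Rational(-1, 306637) ≈ -3.2612e-6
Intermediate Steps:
Pow(Add(Add(Mul(-303, -60), Mul(9, 14)), -324943), -1) = Pow(Add(Add(18180, 126), -324943), -1) = Pow(Add(18306, -324943), -1) = Pow(-306637, -1) = Rational(-1, 306637)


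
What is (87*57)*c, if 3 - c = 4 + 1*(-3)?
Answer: 9918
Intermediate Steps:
c = 2 (c = 3 - (4 + 1*(-3)) = 3 - (4 - 3) = 3 - 1*1 = 3 - 1 = 2)
(87*57)*c = (87*57)*2 = 4959*2 = 9918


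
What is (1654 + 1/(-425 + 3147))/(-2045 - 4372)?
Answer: -4502189/17467074 ≈ -0.25775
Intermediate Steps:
(1654 + 1/(-425 + 3147))/(-2045 - 4372) = (1654 + 1/2722)/(-6417) = (1654 + 1/2722)*(-1/6417) = (4502189/2722)*(-1/6417) = -4502189/17467074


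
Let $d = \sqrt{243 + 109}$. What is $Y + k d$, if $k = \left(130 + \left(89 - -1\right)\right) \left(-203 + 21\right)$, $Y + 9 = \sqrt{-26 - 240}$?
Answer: $-9 - 160160 \sqrt{22} + i \sqrt{266} \approx -7.5123 \cdot 10^{5} + 16.31 i$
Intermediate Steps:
$Y = -9 + i \sqrt{266}$ ($Y = -9 + \sqrt{-26 - 240} = -9 + \sqrt{-266} = -9 + i \sqrt{266} \approx -9.0 + 16.31 i$)
$d = 4 \sqrt{22}$ ($d = \sqrt{352} = 4 \sqrt{22} \approx 18.762$)
$k = -40040$ ($k = \left(130 + \left(89 + 1\right)\right) \left(-182\right) = \left(130 + 90\right) \left(-182\right) = 220 \left(-182\right) = -40040$)
$Y + k d = \left(-9 + i \sqrt{266}\right) - 40040 \cdot 4 \sqrt{22} = \left(-9 + i \sqrt{266}\right) - 160160 \sqrt{22} = -9 - 160160 \sqrt{22} + i \sqrt{266}$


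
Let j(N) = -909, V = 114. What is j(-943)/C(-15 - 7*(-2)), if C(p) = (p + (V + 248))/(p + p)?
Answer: 1818/361 ≈ 5.0360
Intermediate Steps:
C(p) = (362 + p)/(2*p) (C(p) = (p + (114 + 248))/(p + p) = (p + 362)/((2*p)) = (362 + p)*(1/(2*p)) = (362 + p)/(2*p))
j(-943)/C(-15 - 7*(-2)) = -909*2*(-15 - 7*(-2))/(362 + (-15 - 7*(-2))) = -909*2*(-15 + 14)/(362 + (-15 + 14)) = -909*(-2/(362 - 1)) = -909/((½)*(-1)*361) = -909/(-361/2) = -909*(-2/361) = 1818/361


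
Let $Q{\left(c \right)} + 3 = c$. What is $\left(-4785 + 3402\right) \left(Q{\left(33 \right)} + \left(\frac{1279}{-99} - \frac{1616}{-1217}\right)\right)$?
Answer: $- \frac{1022466191}{40161} \approx -25459.0$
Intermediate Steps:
$Q{\left(c \right)} = -3 + c$
$\left(-4785 + 3402\right) \left(Q{\left(33 \right)} + \left(\frac{1279}{-99} - \frac{1616}{-1217}\right)\right) = \left(-4785 + 3402\right) \left(\left(-3 + 33\right) + \left(\frac{1279}{-99} - \frac{1616}{-1217}\right)\right) = - 1383 \left(30 + \left(1279 \left(- \frac{1}{99}\right) - - \frac{1616}{1217}\right)\right) = - 1383 \left(30 + \left(- \frac{1279}{99} + \frac{1616}{1217}\right)\right) = - 1383 \left(30 - \frac{1396559}{120483}\right) = \left(-1383\right) \frac{2217931}{120483} = - \frac{1022466191}{40161}$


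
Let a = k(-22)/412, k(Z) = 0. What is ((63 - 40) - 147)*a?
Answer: 0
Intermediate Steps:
a = 0 (a = 0/412 = 0*(1/412) = 0)
((63 - 40) - 147)*a = ((63 - 40) - 147)*0 = (23 - 147)*0 = -124*0 = 0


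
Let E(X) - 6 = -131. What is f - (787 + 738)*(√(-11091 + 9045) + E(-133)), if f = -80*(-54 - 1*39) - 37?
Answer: 198028 - 1525*I*√2046 ≈ 1.9803e+5 - 68980.0*I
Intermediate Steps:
E(X) = -125 (E(X) = 6 - 131 = -125)
f = 7403 (f = -80*(-54 - 39) - 37 = -80*(-93) - 37 = 7440 - 37 = 7403)
f - (787 + 738)*(√(-11091 + 9045) + E(-133)) = 7403 - (787 + 738)*(√(-11091 + 9045) - 125) = 7403 - 1525*(√(-2046) - 125) = 7403 - 1525*(I*√2046 - 125) = 7403 - 1525*(-125 + I*√2046) = 7403 - (-190625 + 1525*I*√2046) = 7403 + (190625 - 1525*I*√2046) = 198028 - 1525*I*√2046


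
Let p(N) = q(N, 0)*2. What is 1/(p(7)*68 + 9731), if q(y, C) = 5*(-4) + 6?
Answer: 1/7827 ≈ 0.00012776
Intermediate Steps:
q(y, C) = -14 (q(y, C) = -20 + 6 = -14)
p(N) = -28 (p(N) = -14*2 = -28)
1/(p(7)*68 + 9731) = 1/(-28*68 + 9731) = 1/(-1904 + 9731) = 1/7827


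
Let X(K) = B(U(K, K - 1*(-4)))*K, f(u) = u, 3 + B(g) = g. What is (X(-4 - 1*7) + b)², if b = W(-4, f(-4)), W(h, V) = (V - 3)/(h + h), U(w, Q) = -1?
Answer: 128881/64 ≈ 2013.8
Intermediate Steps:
B(g) = -3 + g
W(h, V) = (-3 + V)/(2*h) (W(h, V) = (-3 + V)/((2*h)) = (-3 + V)*(1/(2*h)) = (-3 + V)/(2*h))
X(K) = -4*K (X(K) = (-3 - 1)*K = -4*K)
b = 7/8 (b = (½)*(-3 - 4)/(-4) = (½)*(-¼)*(-7) = 7/8 ≈ 0.87500)
(X(-4 - 1*7) + b)² = (-4*(-4 - 1*7) + 7/8)² = (-4*(-4 - 7) + 7/8)² = (-4*(-11) + 7/8)² = (44 + 7/8)² = (359/8)² = 128881/64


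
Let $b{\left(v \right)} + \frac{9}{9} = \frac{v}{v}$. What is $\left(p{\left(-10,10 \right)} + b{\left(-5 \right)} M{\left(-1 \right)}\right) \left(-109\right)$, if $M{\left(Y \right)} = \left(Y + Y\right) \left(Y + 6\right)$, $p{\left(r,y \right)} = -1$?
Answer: $109$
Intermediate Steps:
$b{\left(v \right)} = 0$ ($b{\left(v \right)} = -1 + \frac{v}{v} = -1 + 1 = 0$)
$M{\left(Y \right)} = 2 Y \left(6 + Y\right)$
$\left(p{\left(-10,10 \right)} + b{\left(-5 \right)} M{\left(-1 \right)}\right) \left(-109\right) = \left(-1 + 0 \cdot 2 \left(-1\right) \left(6 - 1\right)\right) \left(-109\right) = \left(-1 + 0 \cdot 2 \left(-1\right) 5\right) \left(-109\right) = \left(-1 + 0 \left(-10\right)\right) \left(-109\right) = \left(-1 + 0\right) \left(-109\right) = \left(-1\right) \left(-109\right) = 109$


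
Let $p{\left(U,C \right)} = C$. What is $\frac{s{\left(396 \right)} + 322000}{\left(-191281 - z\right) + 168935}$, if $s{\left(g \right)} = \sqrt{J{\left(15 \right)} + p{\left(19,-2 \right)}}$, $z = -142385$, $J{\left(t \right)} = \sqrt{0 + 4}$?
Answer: $\frac{322000}{120039} \approx 2.6825$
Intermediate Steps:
$J{\left(t \right)} = 2$ ($J{\left(t \right)} = \sqrt{4} = 2$)
$s{\left(g \right)} = 0$ ($s{\left(g \right)} = \sqrt{2 - 2} = \sqrt{0} = 0$)
$\frac{s{\left(396 \right)} + 322000}{\left(-191281 - z\right) + 168935} = \frac{0 + 322000}{\left(-191281 - -142385\right) + 168935} = \frac{322000}{\left(-191281 + 142385\right) + 168935} = \frac{322000}{-48896 + 168935} = \frac{322000}{120039}$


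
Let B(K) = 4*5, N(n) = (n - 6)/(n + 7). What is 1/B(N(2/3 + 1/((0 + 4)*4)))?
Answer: 1/20 ≈ 0.050000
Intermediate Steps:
N(n) = (-6 + n)/(7 + n)
B(K) = 20
1/B(N(2/3 + 1/((0 + 4)*4))) = 1/20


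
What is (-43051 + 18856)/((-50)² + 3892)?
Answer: -24195/6392 ≈ -3.7852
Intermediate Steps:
(-43051 + 18856)/((-50)² + 3892) = -24195/(2500 + 3892) = -24195/6392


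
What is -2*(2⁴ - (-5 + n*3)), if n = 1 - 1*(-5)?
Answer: -6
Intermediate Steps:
n = 6 (n = 1 + 5 = 6)
-2*(2⁴ - (-5 + n*3)) = -2*(2⁴ - (-5 + 6*3)) = -2*(16 - (-5 + 18)) = -2*(16 - 1*13) = -2*(16 - 13) = -2*3 = -6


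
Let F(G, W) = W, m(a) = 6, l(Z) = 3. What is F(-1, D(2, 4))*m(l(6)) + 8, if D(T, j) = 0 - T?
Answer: -4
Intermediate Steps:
D(T, j) = -T
F(-1, D(2, 4))*m(l(6)) + 8 = -1*2*6 + 8 = -2*6 + 8 = -12 + 8 = -4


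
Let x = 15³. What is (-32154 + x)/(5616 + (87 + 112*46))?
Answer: -28779/10855 ≈ -2.6512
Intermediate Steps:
x = 3375
(-32154 + x)/(5616 + (87 + 112*46)) = (-32154 + 3375)/(5616 + (87 + 112*46)) = -28779/(5616 + (87 + 5152)) = -28779/(5616 + 5239) = -28779/10855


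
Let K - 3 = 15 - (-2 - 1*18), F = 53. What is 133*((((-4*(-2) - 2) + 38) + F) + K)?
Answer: 17955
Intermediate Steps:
K = 38 (K = 3 + (15 - (-2 - 1*18)) = 3 + (15 - (-2 - 18)) = 3 + (15 - 1*(-20)) = 3 + (15 + 20) = 3 + 35 = 38)
133*((((-4*(-2) - 2) + 38) + F) + K) = 133*((((-4*(-2) - 2) + 38) + 53) + 38) = 133*((((8 - 2) + 38) + 53) + 38) = 133*(((6 + 38) + 53) + 38) = 133*((44 + 53) + 38) = 133*(97 + 38) = 133*135 = 17955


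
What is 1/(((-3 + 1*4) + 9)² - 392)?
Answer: -1/292 ≈ -0.0034247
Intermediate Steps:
1/(((-3 + 1*4) + 9)² - 392) = 1/(((-3 + 4) + 9)² - 392) = 1/((1 + 9)² - 392) = 1/(10² - 392) = 1/(100 - 392) = 1/(-292) = -1/292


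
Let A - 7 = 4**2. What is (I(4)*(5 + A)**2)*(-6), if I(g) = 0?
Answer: 0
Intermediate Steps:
A = 23 (A = 7 + 4**2 = 7 + 16 = 23)
(I(4)*(5 + A)**2)*(-6) = (0*(5 + 23)**2)*(-6) = (0*28**2)*(-6) = (0*784)*(-6) = 0*(-6) = 0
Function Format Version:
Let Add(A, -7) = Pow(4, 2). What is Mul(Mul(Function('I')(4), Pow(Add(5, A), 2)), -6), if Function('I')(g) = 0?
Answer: 0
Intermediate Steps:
A = 23 (A = Add(7, Pow(4, 2)) = Add(7, 16) = 23)
Mul(Mul(Function('I')(4), Pow(Add(5, A), 2)), -6) = Mul(Mul(0, Pow(Add(5, 23), 2)), -6) = Mul(Mul(0, Pow(28, 2)), -6) = Mul(Mul(0, 784), -6) = Mul(0, -6) = 0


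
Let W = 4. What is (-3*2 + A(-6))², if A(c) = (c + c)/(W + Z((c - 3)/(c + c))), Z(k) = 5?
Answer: 484/9 ≈ 53.778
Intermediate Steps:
A(c) = 2*c/9 (A(c) = (c + c)/(4 + 5) = (2*c)/9 = (2*c)*(⅑) = 2*c/9)
(-3*2 + A(-6))² = (-3*2 + (2/9)*(-6))² = (-6 - 4/3)² = (-22/3)² = 484/9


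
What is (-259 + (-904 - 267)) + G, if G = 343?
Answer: -1087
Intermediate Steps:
(-259 + (-904 - 267)) + G = (-259 + (-904 - 267)) + 343 = (-259 - 1171) + 343 = -1430 + 343 = -1087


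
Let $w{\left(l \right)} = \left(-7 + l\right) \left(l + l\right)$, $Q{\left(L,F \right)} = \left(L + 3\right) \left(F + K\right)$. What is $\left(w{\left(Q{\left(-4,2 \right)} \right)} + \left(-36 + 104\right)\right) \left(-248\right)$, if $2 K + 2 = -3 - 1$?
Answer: $-13888$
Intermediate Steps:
$K = -3$ ($K = -1 + \frac{-3 - 1}{2} = -1 + \frac{1}{2} \left(-4\right) = -1 - 2 = -3$)
$Q{\left(L,F \right)} = \left(-3 + F\right) \left(3 + L\right)$ ($Q{\left(L,F \right)} = \left(L + 3\right) \left(F - 3\right) = \left(3 + L\right) \left(-3 + F\right) = \left(-3 + F\right) \left(3 + L\right)$)
$w{\left(l \right)} = 2 l \left(-7 + l\right)$ ($w{\left(l \right)} = \left(-7 + l\right) 2 l = 2 l \left(-7 + l\right)$)
$\left(w{\left(Q{\left(-4,2 \right)} \right)} + \left(-36 + 104\right)\right) \left(-248\right) = \left(2 \left(-9 - -12 + 3 \cdot 2 + 2 \left(-4\right)\right) \left(-7 + \left(-9 - -12 + 3 \cdot 2 + 2 \left(-4\right)\right)\right) + \left(-36 + 104\right)\right) \left(-248\right) = \left(2 \left(-9 + 12 + 6 - 8\right) \left(-7 + \left(-9 + 12 + 6 - 8\right)\right) + 68\right) \left(-248\right) = \left(2 \cdot 1 \left(-7 + 1\right) + 68\right) \left(-248\right) = \left(2 \cdot 1 \left(-6\right) + 68\right) \left(-248\right) = \left(-12 + 68\right) \left(-248\right) = 56 \left(-248\right) = -13888$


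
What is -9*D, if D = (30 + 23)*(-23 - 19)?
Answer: 20034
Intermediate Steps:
D = -2226 (D = 53*(-42) = -2226)
-9*D = -9*(-2226) = 20034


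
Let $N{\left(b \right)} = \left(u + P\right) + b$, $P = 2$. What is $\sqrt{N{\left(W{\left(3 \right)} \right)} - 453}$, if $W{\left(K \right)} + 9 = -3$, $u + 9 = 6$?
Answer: $i \sqrt{466} \approx 21.587 i$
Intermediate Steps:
$u = -3$ ($u = -9 + 6 = -3$)
$W{\left(K \right)} = -12$ ($W{\left(K \right)} = -9 - 3 = -12$)
$N{\left(b \right)} = -1 + b$ ($N{\left(b \right)} = \left(-3 + 2\right) + b = -1 + b$)
$\sqrt{N{\left(W{\left(3 \right)} \right)} - 453} = \sqrt{\left(-1 - 12\right) - 453} = \sqrt{-13 - 453} = \sqrt{-466} = i \sqrt{466}$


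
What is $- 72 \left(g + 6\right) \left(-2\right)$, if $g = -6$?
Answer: $0$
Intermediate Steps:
$- 72 \left(g + 6\right) \left(-2\right) = - 72 \left(-6 + 6\right) \left(-2\right) = - 72 \cdot 0 \left(-2\right) = \left(-72\right) 0 = 0$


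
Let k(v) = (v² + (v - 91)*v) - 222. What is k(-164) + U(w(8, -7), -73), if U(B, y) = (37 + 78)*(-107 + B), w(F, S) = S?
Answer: 55384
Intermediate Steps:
k(v) = -222 + v² + v*(-91 + v) (k(v) = (v² + (-91 + v)*v) - 222 = (v² + v*(-91 + v)) - 222 = -222 + v² + v*(-91 + v))
U(B, y) = -12305 + 115*B (U(B, y) = 115*(-107 + B) = -12305 + 115*B)
k(-164) + U(w(8, -7), -73) = (-222 - 91*(-164) + 2*(-164)²) + (-12305 + 115*(-7)) = (-222 + 14924 + 2*26896) + (-12305 - 805) = (-222 + 14924 + 53792) - 13110 = 68494 - 13110 = 55384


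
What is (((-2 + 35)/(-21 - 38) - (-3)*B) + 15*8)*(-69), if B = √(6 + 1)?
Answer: -486243/59 - 207*√7 ≈ -8789.1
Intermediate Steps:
B = √7 ≈ 2.6458
(((-2 + 35)/(-21 - 38) - (-3)*B) + 15*8)*(-69) = (((-2 + 35)/(-21 - 38) - (-3)*√7) + 15*8)*(-69) = ((33/(-59) + 3*√7) + 120)*(-69) = ((33*(-1/59) + 3*√7) + 120)*(-69) = ((-33/59 + 3*√7) + 120)*(-69) = (7047/59 + 3*√7)*(-69) = -486243/59 - 207*√7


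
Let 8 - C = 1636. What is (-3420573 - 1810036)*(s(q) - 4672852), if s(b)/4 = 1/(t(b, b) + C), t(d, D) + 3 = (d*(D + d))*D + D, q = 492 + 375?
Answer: 15929103009068668480290/651713981 ≈ 2.4442e+13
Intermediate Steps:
C = -1628 (C = 8 - 1*1636 = 8 - 1636 = -1628)
q = 867
t(d, D) = -3 + D + D*d*(D + d) (t(d, D) = -3 + ((d*(D + d))*D + D) = -3 + (D*d*(D + d) + D) = -3 + (D + D*d*(D + d)) = -3 + D + D*d*(D + d))
s(b) = 4/(-1631 + b + 2*b³) (s(b) = 4/((-3 + b + b*b² + b*b²) - 1628) = 4/((-3 + b + b³ + b³) - 1628) = 4/((-3 + b + 2*b³) - 1628) = 4/(-1631 + b + 2*b³))
(-3420573 - 1810036)*(s(q) - 4672852) = (-3420573 - 1810036)*(4/(-1631 + 867 + 2*867³) - 4672852) = -5230609*(4/(-1631 + 867 + 2*651714363) - 4672852) = -5230609*(4/(-1631 + 867 + 1303428726) - 4672852) = -5230609*(4/1303427962 - 4672852) = -5230609*(4*(1/1303427962) - 4672852) = -5230609*(2/651713981 - 4672852) = -5230609*(-3045362979543810/651713981) = 15929103009068668480290/651713981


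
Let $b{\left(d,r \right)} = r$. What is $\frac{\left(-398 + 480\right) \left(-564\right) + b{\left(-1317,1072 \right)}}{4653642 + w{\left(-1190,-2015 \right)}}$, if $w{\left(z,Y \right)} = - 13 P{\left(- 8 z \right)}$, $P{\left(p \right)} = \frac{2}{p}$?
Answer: $- \frac{215037760}{22151335907} \approx -0.0097077$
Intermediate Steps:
$w{\left(z,Y \right)} = \frac{13}{4 z}$ ($w{\left(z,Y \right)} = - 13 \frac{2}{\left(-8\right) z} = - 13 \cdot 2 \left(- \frac{1}{8 z}\right) = - 13 \left(- \frac{1}{4 z}\right) = \frac{13}{4 z}$)
$\frac{\left(-398 + 480\right) \left(-564\right) + b{\left(-1317,1072 \right)}}{4653642 + w{\left(-1190,-2015 \right)}} = \frac{\left(-398 + 480\right) \left(-564\right) + 1072}{4653642 + \frac{13}{4 \left(-1190\right)}} = \frac{82 \left(-564\right) + 1072}{4653642 + \frac{13}{4} \left(- \frac{1}{1190}\right)} = \frac{-46248 + 1072}{4653642 - \frac{13}{4760}} = - \frac{45176}{\frac{22151335907}{4760}} = \left(-45176\right) \frac{4760}{22151335907} = - \frac{215037760}{22151335907}$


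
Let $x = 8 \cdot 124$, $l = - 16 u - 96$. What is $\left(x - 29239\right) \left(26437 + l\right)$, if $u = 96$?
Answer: $-700666835$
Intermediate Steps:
$l = -1632$ ($l = \left(-16\right) 96 - 96 = -1536 - 96 = -1632$)
$x = 992$
$\left(x - 29239\right) \left(26437 + l\right) = \left(992 - 29239\right) \left(26437 - 1632\right) = \left(-28247\right) 24805 = -700666835$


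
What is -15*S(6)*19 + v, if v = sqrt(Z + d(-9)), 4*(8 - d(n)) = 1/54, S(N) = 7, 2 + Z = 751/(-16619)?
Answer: -1995 + sqrt(2129830114746)/598284 ≈ -1992.6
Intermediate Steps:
Z = -33989/16619 (Z = -2 + 751/(-16619) = -2 + 751*(-1/16619) = -2 - 751/16619 = -33989/16619 ≈ -2.0452)
d(n) = 1727/216 (d(n) = 8 - 1/4/54 = 8 - 1/4*1/54 = 8 - 1/216 = 1727/216)
v = sqrt(2129830114746)/598284 (v = sqrt(-33989/16619 + 1727/216) = sqrt(21359389/3589704) = sqrt(2129830114746)/598284 ≈ 2.4393)
-15*S(6)*19 + v = -15*7*19 + sqrt(2129830114746)/598284 = -105*19 + sqrt(2129830114746)/598284 = -1995 + sqrt(2129830114746)/598284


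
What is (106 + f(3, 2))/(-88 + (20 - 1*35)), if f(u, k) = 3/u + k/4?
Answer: -215/206 ≈ -1.0437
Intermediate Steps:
f(u, k) = 3/u + k/4 (f(u, k) = 3/u + k*(¼) = 3/u + k/4)
(106 + f(3, 2))/(-88 + (20 - 1*35)) = (106 + (3/3 + (¼)*2))/(-88 + (20 - 1*35)) = (106 + (3*(⅓) + ½))/(-88 + (20 - 35)) = (106 + (1 + ½))/(-88 - 15) = (106 + 3/2)/(-103) = -1/103*215/2 = -215/206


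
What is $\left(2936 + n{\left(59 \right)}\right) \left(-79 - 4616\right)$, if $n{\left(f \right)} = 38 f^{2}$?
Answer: $-634829730$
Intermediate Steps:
$\left(2936 + n{\left(59 \right)}\right) \left(-79 - 4616\right) = \left(2936 + 38 \cdot 59^{2}\right) \left(-79 - 4616\right) = \left(2936 + 38 \cdot 3481\right) \left(-4695\right) = \left(2936 + 132278\right) \left(-4695\right) = 135214 \left(-4695\right) = -634829730$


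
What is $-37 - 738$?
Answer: $-775$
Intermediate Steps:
$-37 - 738 = -775$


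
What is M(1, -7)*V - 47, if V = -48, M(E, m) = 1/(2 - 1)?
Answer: -95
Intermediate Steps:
M(E, m) = 1 (M(E, m) = 1/1 = 1)
M(1, -7)*V - 47 = 1*(-48) - 47 = -48 - 47 = -95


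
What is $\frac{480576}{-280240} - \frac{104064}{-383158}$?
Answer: $- \frac{4842926364}{3355506185} \approx -1.4433$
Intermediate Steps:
$\frac{480576}{-280240} - \frac{104064}{-383158} = 480576 \left(- \frac{1}{280240}\right) - - \frac{52032}{191579} = - \frac{30036}{17515} + \frac{52032}{191579} = - \frac{4842926364}{3355506185}$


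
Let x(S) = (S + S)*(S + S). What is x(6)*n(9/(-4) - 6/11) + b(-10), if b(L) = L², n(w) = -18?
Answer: -2492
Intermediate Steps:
x(S) = 4*S² (x(S) = (2*S)*(2*S) = 4*S²)
x(6)*n(9/(-4) - 6/11) + b(-10) = (4*6²)*(-18) + (-10)² = (4*36)*(-18) + 100 = 144*(-18) + 100 = -2592 + 100 = -2492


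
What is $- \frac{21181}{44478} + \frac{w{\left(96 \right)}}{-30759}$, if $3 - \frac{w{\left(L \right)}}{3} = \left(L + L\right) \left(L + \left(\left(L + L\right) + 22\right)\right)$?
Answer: $\frac{2430028333}{456032934} \approx 5.3286$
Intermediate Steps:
$w{\left(L \right)} = 9 - 6 L \left(22 + 3 L\right)$ ($w{\left(L \right)} = 9 - 3 \left(L + L\right) \left(L + \left(\left(L + L\right) + 22\right)\right) = 9 - 3 \cdot 2 L \left(L + \left(2 L + 22\right)\right) = 9 - 3 \cdot 2 L \left(L + \left(22 + 2 L\right)\right) = 9 - 3 \cdot 2 L \left(22 + 3 L\right) = 9 - 6 L \left(22 + 3 L\right)$)
$- \frac{21181}{44478} + \frac{w{\left(96 \right)}}{-30759} = - \frac{21181}{44478} + \frac{9 - 12672 - 18 \cdot 96^{2}}{-30759} = \left(-21181\right) \frac{1}{44478} + \left(9 - 12672 - 165888\right) \left(- \frac{1}{30759}\right) = - \frac{21181}{44478} + \left(9 - 12672 - 165888\right) \left(- \frac{1}{30759}\right) = - \frac{21181}{44478} - - \frac{59517}{10253} = - \frac{21181}{44478} + \frac{59517}{10253} = \frac{2430028333}{456032934}$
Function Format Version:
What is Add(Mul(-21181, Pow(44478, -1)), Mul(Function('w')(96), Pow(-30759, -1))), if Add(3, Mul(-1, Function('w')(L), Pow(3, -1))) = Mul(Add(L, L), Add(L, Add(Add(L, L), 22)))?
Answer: Rational(2430028333, 456032934) ≈ 5.3286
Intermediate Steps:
Function('w')(L) = Add(9, Mul(-6, L, Add(22, Mul(3, L)))) (Function('w')(L) = Add(9, Mul(-3, Mul(Add(L, L), Add(L, Add(Add(L, L), 22))))) = Add(9, Mul(-3, Mul(Mul(2, L), Add(L, Add(Mul(2, L), 22))))) = Add(9, Mul(-3, Mul(Mul(2, L), Add(L, Add(22, Mul(2, L)))))) = Add(9, Mul(-3, Mul(Mul(2, L), Add(22, Mul(3, L))))) = Add(9, Mul(-3, Mul(2, L, Add(22, Mul(3, L))))) = Add(9, Mul(-6, L, Add(22, Mul(3, L)))))
Add(Mul(-21181, Pow(44478, -1)), Mul(Function('w')(96), Pow(-30759, -1))) = Add(Mul(-21181, Pow(44478, -1)), Mul(Add(9, Mul(-132, 96), Mul(-18, Pow(96, 2))), Pow(-30759, -1))) = Add(Mul(-21181, Rational(1, 44478)), Mul(Add(9, -12672, Mul(-18, 9216)), Rational(-1, 30759))) = Add(Rational(-21181, 44478), Mul(Add(9, -12672, -165888), Rational(-1, 30759))) = Add(Rational(-21181, 44478), Mul(-178551, Rational(-1, 30759))) = Add(Rational(-21181, 44478), Rational(59517, 10253)) = Rational(2430028333, 456032934)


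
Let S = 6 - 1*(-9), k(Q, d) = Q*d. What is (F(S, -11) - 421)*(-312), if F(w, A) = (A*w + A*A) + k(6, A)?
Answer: 165672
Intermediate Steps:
S = 15 (S = 6 + 9 = 15)
F(w, A) = A² + 6*A + A*w (F(w, A) = (A*w + A*A) + 6*A = (A*w + A²) + 6*A = (A² + A*w) + 6*A = A² + 6*A + A*w)
(F(S, -11) - 421)*(-312) = (-11*(6 - 11 + 15) - 421)*(-312) = (-11*10 - 421)*(-312) = (-110 - 421)*(-312) = -531*(-312) = 165672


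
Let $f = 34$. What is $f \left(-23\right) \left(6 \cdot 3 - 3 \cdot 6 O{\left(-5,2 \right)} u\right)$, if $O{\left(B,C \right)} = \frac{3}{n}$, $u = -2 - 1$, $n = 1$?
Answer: $-140760$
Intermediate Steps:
$u = -3$ ($u = -2 - 1 = -3$)
$O{\left(B,C \right)} = 3$ ($O{\left(B,C \right)} = \frac{3}{1} = 3 \cdot 1 = 3$)
$f \left(-23\right) \left(6 \cdot 3 - 3 \cdot 6 O{\left(-5,2 \right)} u\right) = 34 \left(-23\right) \left(6 \cdot 3 - 3 \cdot 6 \cdot 3 \left(-3\right)\right) = - 782 \left(18 - 3 \cdot 18 \left(-3\right)\right) = - 782 \left(18 - -162\right) = - 782 \left(18 + 162\right) = \left(-782\right) 180 = -140760$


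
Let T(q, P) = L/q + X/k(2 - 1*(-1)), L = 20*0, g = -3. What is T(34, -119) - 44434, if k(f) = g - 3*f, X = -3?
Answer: -177735/4 ≈ -44434.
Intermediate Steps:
k(f) = -3 - 3*f
L = 0
T(q, P) = ¼ (T(q, P) = 0/q - 3/(-3 - 3*(2 - 1*(-1))) = 0 - 3/(-3 - 3*(2 + 1)) = 0 - 3/(-3 - 3*3) = 0 - 3/(-3 - 9) = 0 - 3/(-12) = 0 - 3*(-1/12) = 0 + ¼ = ¼)
T(34, -119) - 44434 = ¼ - 44434 = -177735/4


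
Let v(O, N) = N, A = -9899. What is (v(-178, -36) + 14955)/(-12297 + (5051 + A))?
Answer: -4973/5715 ≈ -0.87017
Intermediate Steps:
(v(-178, -36) + 14955)/(-12297 + (5051 + A)) = (-36 + 14955)/(-12297 + (5051 - 9899)) = 14919/(-12297 - 4848) = 14919/(-17145) = 14919*(-1/17145) = -4973/5715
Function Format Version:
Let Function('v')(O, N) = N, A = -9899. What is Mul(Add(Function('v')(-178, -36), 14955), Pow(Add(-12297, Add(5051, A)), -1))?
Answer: Rational(-4973, 5715) ≈ -0.87017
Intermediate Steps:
Mul(Add(Function('v')(-178, -36), 14955), Pow(Add(-12297, Add(5051, A)), -1)) = Mul(Add(-36, 14955), Pow(Add(-12297, Add(5051, -9899)), -1)) = Mul(14919, Pow(Add(-12297, -4848), -1)) = Mul(14919, Pow(-17145, -1)) = Mul(14919, Rational(-1, 17145)) = Rational(-4973, 5715)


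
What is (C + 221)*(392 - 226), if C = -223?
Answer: -332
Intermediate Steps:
(C + 221)*(392 - 226) = (-223 + 221)*(392 - 226) = -2*166 = -332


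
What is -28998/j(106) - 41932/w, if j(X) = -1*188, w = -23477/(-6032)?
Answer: -23435386433/2206838 ≈ -10619.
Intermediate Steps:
w = 23477/6032 (w = -23477*(-1/6032) = 23477/6032 ≈ 3.8921)
j(X) = -188
-28998/j(106) - 41932/w = -28998/(-188) - 41932/23477/6032 = -28998*(-1/188) - 41932*6032/23477 = 14499/94 - 252933824/23477 = -23435386433/2206838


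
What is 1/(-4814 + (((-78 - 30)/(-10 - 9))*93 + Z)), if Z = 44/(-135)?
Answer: -2565/10992806 ≈ -0.00023333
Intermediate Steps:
Z = -44/135 (Z = 44*(-1/135) = -44/135 ≈ -0.32593)
1/(-4814 + (((-78 - 30)/(-10 - 9))*93 + Z)) = 1/(-4814 + (((-78 - 30)/(-10 - 9))*93 - 44/135)) = 1/(-4814 + (-108/(-19)*93 - 44/135)) = 1/(-4814 + (-108*(-1/19)*93 - 44/135)) = 1/(-4814 + ((108/19)*93 - 44/135)) = 1/(-4814 + (10044/19 - 44/135)) = 1/(-4814 + 1355104/2565) = 1/(-10992806/2565) = -2565/10992806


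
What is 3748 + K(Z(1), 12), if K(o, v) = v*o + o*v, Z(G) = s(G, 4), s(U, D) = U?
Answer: 3772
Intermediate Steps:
Z(G) = G
K(o, v) = 2*o*v (K(o, v) = o*v + o*v = 2*o*v)
3748 + K(Z(1), 12) = 3748 + 2*1*12 = 3748 + 24 = 3772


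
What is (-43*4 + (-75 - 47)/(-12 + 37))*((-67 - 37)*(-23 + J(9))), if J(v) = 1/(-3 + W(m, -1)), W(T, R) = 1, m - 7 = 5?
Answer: -10807368/25 ≈ -4.3229e+5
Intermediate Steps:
m = 12 (m = 7 + 5 = 12)
J(v) = -1/2 (J(v) = 1/(-3 + 1) = 1/(-2) = -1/2)
(-43*4 + (-75 - 47)/(-12 + 37))*((-67 - 37)*(-23 + J(9))) = (-43*4 + (-75 - 47)/(-12 + 37))*((-67 - 37)*(-23 - 1/2)) = (-172 - 122/25)*(-104*(-47/2)) = (-172 - 122*1/25)*2444 = (-172 - 122/25)*2444 = -4422/25*2444 = -10807368/25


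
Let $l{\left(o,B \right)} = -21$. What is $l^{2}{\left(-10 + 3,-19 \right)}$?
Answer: $441$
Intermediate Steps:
$l^{2}{\left(-10 + 3,-19 \right)} = \left(-21\right)^{2} = 441$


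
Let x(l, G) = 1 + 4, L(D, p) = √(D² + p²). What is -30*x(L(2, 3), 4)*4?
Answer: -600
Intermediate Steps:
x(l, G) = 5
-30*x(L(2, 3), 4)*4 = -150*4 = -30*20 = -600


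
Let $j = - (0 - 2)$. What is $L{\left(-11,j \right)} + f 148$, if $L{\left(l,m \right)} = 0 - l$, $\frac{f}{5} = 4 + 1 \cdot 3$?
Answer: $5191$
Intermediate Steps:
$f = 35$ ($f = 5 \left(4 + 1 \cdot 3\right) = 5 \left(4 + 3\right) = 5 \cdot 7 = 35$)
$j = 2$ ($j = \left(-1\right) \left(-2\right) = 2$)
$L{\left(l,m \right)} = - l$
$L{\left(-11,j \right)} + f 148 = \left(-1\right) \left(-11\right) + 35 \cdot 148 = 11 + 5180 = 5191$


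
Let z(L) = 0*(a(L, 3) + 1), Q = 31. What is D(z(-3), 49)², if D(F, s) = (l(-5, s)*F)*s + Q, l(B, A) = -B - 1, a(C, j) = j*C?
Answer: 961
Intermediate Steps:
a(C, j) = C*j
z(L) = 0 (z(L) = 0*(L*3 + 1) = 0*(3*L + 1) = 0*(1 + 3*L) = 0)
l(B, A) = -1 - B
D(F, s) = 31 + 4*F*s (D(F, s) = ((-1 - 1*(-5))*F)*s + 31 = ((-1 + 5)*F)*s + 31 = (4*F)*s + 31 = 4*F*s + 31 = 31 + 4*F*s)
D(z(-3), 49)² = (31 + 4*0*49)² = (31 + 0)² = 31² = 961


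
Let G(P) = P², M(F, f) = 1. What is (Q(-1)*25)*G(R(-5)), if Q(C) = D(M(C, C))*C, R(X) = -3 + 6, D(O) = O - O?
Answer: 0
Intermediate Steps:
D(O) = 0
R(X) = 3
Q(C) = 0 (Q(C) = 0*C = 0)
(Q(-1)*25)*G(R(-5)) = (0*25)*3² = 0*9 = 0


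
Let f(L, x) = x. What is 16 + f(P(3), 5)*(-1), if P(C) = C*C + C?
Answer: 11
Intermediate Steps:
P(C) = C + C**2 (P(C) = C**2 + C = C + C**2)
16 + f(P(3), 5)*(-1) = 16 + 5*(-1) = 16 - 5 = 11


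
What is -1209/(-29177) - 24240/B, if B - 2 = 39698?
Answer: -32962659/57916345 ≈ -0.56914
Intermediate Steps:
B = 39700 (B = 2 + 39698 = 39700)
-1209/(-29177) - 24240/B = -1209/(-29177) - 24240/39700 = -1209*(-1/29177) - 24240*1/39700 = 1209/29177 - 1212/1985 = -32962659/57916345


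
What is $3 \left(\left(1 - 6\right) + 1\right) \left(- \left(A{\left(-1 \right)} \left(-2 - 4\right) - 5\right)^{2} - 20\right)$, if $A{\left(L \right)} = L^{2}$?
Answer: $1692$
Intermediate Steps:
$3 \left(\left(1 - 6\right) + 1\right) \left(- \left(A{\left(-1 \right)} \left(-2 - 4\right) - 5\right)^{2} - 20\right) = 3 \left(\left(1 - 6\right) + 1\right) \left(- \left(\left(-1\right)^{2} \left(-2 - 4\right) - 5\right)^{2} - 20\right) = 3 \left(\left(1 - 6\right) + 1\right) \left(- \left(1 \left(-6\right) - 5\right)^{2} - 20\right) = 3 \left(-5 + 1\right) \left(- \left(-6 - 5\right)^{2} - 20\right) = 3 \left(-4\right) \left(- \left(-11\right)^{2} - 20\right) = - 12 \left(\left(-1\right) 121 - 20\right) = - 12 \left(-121 - 20\right) = \left(-12\right) \left(-141\right) = 1692$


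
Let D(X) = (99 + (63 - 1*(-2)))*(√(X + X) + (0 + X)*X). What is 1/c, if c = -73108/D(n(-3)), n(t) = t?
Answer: -369/18277 - 41*I*√6/18277 ≈ -0.020189 - 0.0054948*I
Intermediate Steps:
D(X) = 164*X² + 164*√2*√X (D(X) = (99 + (63 + 2))*(√(2*X) + X*X) = (99 + 65)*(√2*√X + X²) = 164*(X² + √2*√X) = 164*X² + 164*√2*√X)
c = -73108/(1476 + 164*I*√6) (c = -73108/(164*(-3)² + 164*√2*√(-3)) = -73108/(164*9 + 164*√2*(I*√3)) = -73108/(1476 + 164*I*√6) ≈ -46.115 + 12.551*I)
1/c = 1/(-54831/1189 + 18277*I*√6/3567)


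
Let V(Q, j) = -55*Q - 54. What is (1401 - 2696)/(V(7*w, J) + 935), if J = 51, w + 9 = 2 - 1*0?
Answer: -1295/3576 ≈ -0.36214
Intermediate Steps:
w = -7 (w = -9 + (2 - 1*0) = -9 + (2 + 0) = -9 + 2 = -7)
V(Q, j) = -54 - 55*Q
(1401 - 2696)/(V(7*w, J) + 935) = (1401 - 2696)/((-54 - 385*(-7)) + 935) = -1295/((-54 - 55*(-49)) + 935) = -1295/((-54 + 2695) + 935) = -1295/(2641 + 935) = -1295/3576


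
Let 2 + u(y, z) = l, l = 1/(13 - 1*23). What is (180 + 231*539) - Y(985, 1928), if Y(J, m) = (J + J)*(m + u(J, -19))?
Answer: -3669334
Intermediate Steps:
l = -1/10 (l = 1/(13 - 23) = 1/(-10) = -1/10 ≈ -0.10000)
u(y, z) = -21/10 (u(y, z) = -2 - 1/10 = -21/10)
Y(J, m) = 2*J*(-21/10 + m) (Y(J, m) = (J + J)*(m - 21/10) = (2*J)*(-21/10 + m) = 2*J*(-21/10 + m))
(180 + 231*539) - Y(985, 1928) = (180 + 231*539) - 985*(-21 + 10*1928)/5 = (180 + 124509) - 985*(-21 + 19280)/5 = 124689 - 985*19259/5 = 124689 - 1*3794023 = 124689 - 3794023 = -3669334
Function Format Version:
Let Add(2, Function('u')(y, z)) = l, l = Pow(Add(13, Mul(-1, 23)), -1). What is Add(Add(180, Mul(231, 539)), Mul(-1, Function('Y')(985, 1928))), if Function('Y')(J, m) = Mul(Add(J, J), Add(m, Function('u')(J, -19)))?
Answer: -3669334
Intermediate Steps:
l = Rational(-1, 10) (l = Pow(Add(13, -23), -1) = Pow(-10, -1) = Rational(-1, 10) ≈ -0.10000)
Function('u')(y, z) = Rational(-21, 10) (Function('u')(y, z) = Add(-2, Rational(-1, 10)) = Rational(-21, 10))
Function('Y')(J, m) = Mul(2, J, Add(Rational(-21, 10), m)) (Function('Y')(J, m) = Mul(Add(J, J), Add(m, Rational(-21, 10))) = Mul(Mul(2, J), Add(Rational(-21, 10), m)) = Mul(2, J, Add(Rational(-21, 10), m)))
Add(Add(180, Mul(231, 539)), Mul(-1, Function('Y')(985, 1928))) = Add(Add(180, Mul(231, 539)), Mul(-1, Mul(Rational(1, 5), 985, Add(-21, Mul(10, 1928))))) = Add(Add(180, 124509), Mul(-1, Mul(Rational(1, 5), 985, Add(-21, 19280)))) = Add(124689, Mul(-1, Mul(Rational(1, 5), 985, 19259))) = Add(124689, Mul(-1, 3794023)) = Add(124689, -3794023) = -3669334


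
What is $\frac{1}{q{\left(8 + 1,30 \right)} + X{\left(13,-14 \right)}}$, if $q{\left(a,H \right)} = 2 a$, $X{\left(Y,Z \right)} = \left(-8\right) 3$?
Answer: $- \frac{1}{6} \approx -0.16667$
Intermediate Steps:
$X{\left(Y,Z \right)} = -24$
$\frac{1}{q{\left(8 + 1,30 \right)} + X{\left(13,-14 \right)}} = \frac{1}{2 \left(8 + 1\right) - 24} = \frac{1}{2 \cdot 9 - 24} = \frac{1}{18 - 24} = \frac{1}{-6} = - \frac{1}{6}$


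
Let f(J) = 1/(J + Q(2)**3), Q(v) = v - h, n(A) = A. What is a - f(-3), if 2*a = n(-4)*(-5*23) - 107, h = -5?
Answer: 60009/340 ≈ 176.50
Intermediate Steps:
Q(v) = 5 + v (Q(v) = v - 1*(-5) = v + 5 = 5 + v)
a = 353/2 (a = (-(-20)*23 - 107)/2 = (-4*(-115) - 107)/2 = (460 - 107)/2 = (1/2)*353 = 353/2 ≈ 176.50)
f(J) = 1/(343 + J) (f(J) = 1/(J + (5 + 2)**3) = 1/(J + 7**3) = 1/(J + 343) = 1/(343 + J))
a - f(-3) = 353/2 - 1/(343 - 3) = 353/2 - 1/340 = 60009/340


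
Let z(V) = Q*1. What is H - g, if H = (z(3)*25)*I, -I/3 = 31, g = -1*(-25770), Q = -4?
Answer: -16470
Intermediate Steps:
g = 25770
z(V) = -4 (z(V) = -4*1 = -4)
I = -93 (I = -3*31 = -93)
H = 9300 (H = -4*25*(-93) = -100*(-93) = 9300)
H - g = 9300 - 1*25770 = 9300 - 25770 = -16470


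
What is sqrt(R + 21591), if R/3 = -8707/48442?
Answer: sqrt(50664766062642)/48442 ≈ 146.94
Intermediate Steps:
R = -26121/48442 (R = 3*(-8707/48442) = -26121/48442 ≈ -0.53922)
sqrt(R + 21591) = sqrt(-26121/48442 + 21591) = sqrt(1045885101/48442) = sqrt(50664766062642)/48442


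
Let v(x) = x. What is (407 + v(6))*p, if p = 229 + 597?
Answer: 341138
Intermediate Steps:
p = 826
(407 + v(6))*p = (407 + 6)*826 = 413*826 = 341138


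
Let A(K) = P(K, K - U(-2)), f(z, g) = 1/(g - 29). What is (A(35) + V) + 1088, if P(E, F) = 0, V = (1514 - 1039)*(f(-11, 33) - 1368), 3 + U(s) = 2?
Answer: -2594373/4 ≈ -6.4859e+5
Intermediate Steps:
f(z, g) = 1/(-29 + g)
U(s) = -1 (U(s) = -3 + 2 = -1)
V = -2598725/4 (V = (1514 - 1039)*(1/(-29 + 33) - 1368) = 475*(1/4 - 1368) = 475*(¼ - 1368) = 475*(-5471/4) = -2598725/4 ≈ -6.4968e+5)
A(K) = 0
(A(35) + V) + 1088 = (0 - 2598725/4) + 1088 = -2598725/4 + 1088 = -2594373/4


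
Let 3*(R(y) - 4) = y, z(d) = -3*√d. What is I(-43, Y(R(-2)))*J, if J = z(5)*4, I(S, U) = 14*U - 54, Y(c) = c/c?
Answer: 480*√5 ≈ 1073.3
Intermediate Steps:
R(y) = 4 + y/3
Y(c) = 1
I(S, U) = -54 + 14*U
J = -12*√5 (J = -3*√5*4 = -12*√5 ≈ -26.833)
I(-43, Y(R(-2)))*J = (-54 + 14*1)*(-12*√5) = (-54 + 14)*(-12*√5) = -(-480)*√5 = 480*√5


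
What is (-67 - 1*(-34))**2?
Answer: 1089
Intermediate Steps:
(-67 - 1*(-34))**2 = (-67 + 34)**2 = (-33)**2 = 1089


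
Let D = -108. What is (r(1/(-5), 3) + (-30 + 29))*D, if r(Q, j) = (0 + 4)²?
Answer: -1620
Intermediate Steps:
r(Q, j) = 16 (r(Q, j) = 4² = 16)
(r(1/(-5), 3) + (-30 + 29))*D = (16 + (-30 + 29))*(-108) = (16 - 1)*(-108) = 15*(-108) = -1620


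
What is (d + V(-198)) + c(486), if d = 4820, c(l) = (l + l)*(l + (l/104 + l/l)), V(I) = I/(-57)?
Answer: 119234237/247 ≈ 4.8273e+5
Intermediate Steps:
V(I) = -I/57 (V(I) = I*(-1/57) = -I/57)
c(l) = 2*l*(1 + 105*l/104) (c(l) = (2*l)*(l + (l*(1/104) + 1)) = (2*l)*(l + (l/104 + 1)) = (2*l)*(l + (1 + l/104)) = (2*l)*(1 + 105*l/104) = 2*l*(1 + 105*l/104))
(d + V(-198)) + c(486) = (4820 - 1/57*(-198)) + (1/52)*486*(104 + 105*486) = (4820 + 66/19) + (1/52)*486*(104 + 51030) = 91646/19 + (1/52)*486*51134 = 91646/19 + 6212781/13 = 119234237/247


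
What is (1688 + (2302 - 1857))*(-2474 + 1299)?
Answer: -2506275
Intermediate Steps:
(1688 + (2302 - 1857))*(-2474 + 1299) = (1688 + 445)*(-1175) = 2133*(-1175) = -2506275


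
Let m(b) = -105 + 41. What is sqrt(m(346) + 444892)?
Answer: 2*sqrt(111207) ≈ 666.95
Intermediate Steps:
m(b) = -64
sqrt(m(346) + 444892) = sqrt(-64 + 444892) = sqrt(444828) = 2*sqrt(111207)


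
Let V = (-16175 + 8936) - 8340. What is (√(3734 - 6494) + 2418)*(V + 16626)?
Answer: 2531646 + 2094*I*√690 ≈ 2.5316e+6 + 55005.0*I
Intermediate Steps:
V = -15579 (V = -7239 - 8340 = -15579)
(√(3734 - 6494) + 2418)*(V + 16626) = (√(3734 - 6494) + 2418)*(-15579 + 16626) = (√(-2760) + 2418)*1047 = (2*I*√690 + 2418)*1047 = (2418 + 2*I*√690)*1047 = 2531646 + 2094*I*√690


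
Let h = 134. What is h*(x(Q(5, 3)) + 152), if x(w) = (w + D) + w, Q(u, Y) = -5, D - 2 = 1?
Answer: 19430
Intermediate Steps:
D = 3 (D = 2 + 1 = 3)
x(w) = 3 + 2*w (x(w) = (w + 3) + w = (3 + w) + w = 3 + 2*w)
h*(x(Q(5, 3)) + 152) = 134*((3 + 2*(-5)) + 152) = 134*((3 - 10) + 152) = 134*(-7 + 152) = 134*145 = 19430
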